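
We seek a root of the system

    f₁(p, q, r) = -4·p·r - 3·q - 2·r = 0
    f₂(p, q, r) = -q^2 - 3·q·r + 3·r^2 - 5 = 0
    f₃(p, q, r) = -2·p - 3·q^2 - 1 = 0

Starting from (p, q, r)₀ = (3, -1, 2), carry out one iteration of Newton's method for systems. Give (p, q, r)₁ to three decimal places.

(0.557, -0.148, 1.427)

At (3, -1, 2): F = (-25.000, 12.000, -10.000).
Jacobian J = [[-4·r, -3, -4·p - 2], [0, -2·q - 3·r, -3·q + 6·r], [-2, -6·q, 0]].
At the point, J = [[-8.000, -3.000, -14.000], [0.000, -4.000, 15.000], [-2.000, 6.000, 0.000]] (det J = 922.000).
Solving J·Δ = −F gives Δ = (-2.443, 0.852, -0.573).
Then the next iterate is (p, q, r)₁ = (0.557, -0.148, 1.427).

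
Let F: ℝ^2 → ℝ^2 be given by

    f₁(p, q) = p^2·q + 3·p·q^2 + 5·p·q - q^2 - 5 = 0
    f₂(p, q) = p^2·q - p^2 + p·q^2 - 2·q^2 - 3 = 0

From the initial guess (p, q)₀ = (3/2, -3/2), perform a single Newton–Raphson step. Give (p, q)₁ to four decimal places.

(-0.6746, -1.9444)

At (3/2, -3/2): F = (-11.7500, -9.7500).
Jacobian J = [[2·p·q + 3·q^2 + 5·q, p^2 + 6·p·q + 5·p - 2·q], [2·p·q - 2·p + q^2, p^2 + 2·p·q - 4·q]].
At the point, J = [[-5.2500, -0.7500], [-5.2500, 3.7500]] (det J = -23.6250).
Solving J·Δ = −F gives Δ = (-2.1746, -0.4444).
Then the next iterate is (p, q)₁ = (-0.6746, -1.9444).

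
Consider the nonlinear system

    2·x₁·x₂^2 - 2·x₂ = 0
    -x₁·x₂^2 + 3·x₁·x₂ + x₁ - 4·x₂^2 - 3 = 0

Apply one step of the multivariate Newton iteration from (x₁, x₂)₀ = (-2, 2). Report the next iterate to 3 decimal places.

(-4.931, -0.414)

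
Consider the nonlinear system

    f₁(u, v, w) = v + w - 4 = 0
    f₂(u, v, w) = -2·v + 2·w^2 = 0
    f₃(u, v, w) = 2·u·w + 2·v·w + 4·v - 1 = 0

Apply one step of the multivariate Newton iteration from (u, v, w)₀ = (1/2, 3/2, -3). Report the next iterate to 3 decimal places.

(-2.100, 6.600, -2.600)

At (1/2, 3/2, -3): F = (-5.500, 15.000, -7.000).
Jacobian J = [[0, 1, 1], [0, -2, 4·w], [2·w, 2·w + 4, 2·u + 2·v]].
At the point, J = [[0.000, 1.000, 1.000], [0.000, -2.000, -12.000], [-6.000, -2.000, 4.000]] (det J = 60.000).
Solving J·Δ = −F gives Δ = (-2.600, 5.100, 0.400).
Then the next iterate is (u, v, w)₁ = (-2.100, 6.600, -2.600).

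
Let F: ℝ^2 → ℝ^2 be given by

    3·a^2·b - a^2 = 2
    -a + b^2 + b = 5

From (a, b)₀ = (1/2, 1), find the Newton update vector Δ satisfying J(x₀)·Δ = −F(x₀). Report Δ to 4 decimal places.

At (1/2, 1): F = (-1.5000, -3.5000).
Jacobian J = [[6·a·b - 2·a, 3·a^2], [-1, 2·b + 1]].
At the point, J = [[2.0000, 0.7500], [-1.0000, 3.0000]] (det J = 6.7500).
Solving J·Δ = −F gives Δ = (0.2778, 1.2593).

(0.2778, 1.2593)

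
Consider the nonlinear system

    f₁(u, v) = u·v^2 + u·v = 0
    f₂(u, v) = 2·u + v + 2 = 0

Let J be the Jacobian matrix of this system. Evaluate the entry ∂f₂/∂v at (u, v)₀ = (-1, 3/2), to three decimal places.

∂f₂/∂v = 1.
At (-1, 3/2) this is 1.000.

1.000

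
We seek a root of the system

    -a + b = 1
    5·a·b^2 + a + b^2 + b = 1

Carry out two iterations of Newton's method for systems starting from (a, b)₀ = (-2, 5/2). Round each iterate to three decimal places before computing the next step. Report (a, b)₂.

(3.937, 4.937)

At (-2, 5/2): F = (3.500, -56.750).
Jacobian J = [[-1, 1], [5·b^2 + 1, 10·a·b + 2·b + 1]].
At the point, J = [[-1.000, 1.000], [32.250, -44.000]] (det J = 11.750).
Solving J·Δ = −F gives Δ = (8.277, 4.777).
Then the next iterate is (a, b)₁ = (6.277, 7.277).
Round to (6.277, 7.277) and repeat: F = (0.000, 1727.49290), J = [[-1.000, 1.000], [265.77364, 472.33129]].
Δ = (-2.340, -2.340), so (a, b)₂ = (3.937, 4.937).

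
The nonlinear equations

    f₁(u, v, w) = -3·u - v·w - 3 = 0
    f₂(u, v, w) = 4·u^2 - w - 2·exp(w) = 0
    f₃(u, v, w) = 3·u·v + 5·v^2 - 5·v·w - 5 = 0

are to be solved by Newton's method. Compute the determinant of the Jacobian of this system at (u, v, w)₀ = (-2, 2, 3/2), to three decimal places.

J = [[-3, -w, -v], [8·u, 0, -2·exp(w) - 1], [3·v, 3·u + 10·v - 5·w, -5·v]].
At the point, J = [[-3.000, -1.500, -2.000], [-16.000, 0.000, -9.96338], [6.000, 6.500, -10.000]].
det J = 343.385.

343.385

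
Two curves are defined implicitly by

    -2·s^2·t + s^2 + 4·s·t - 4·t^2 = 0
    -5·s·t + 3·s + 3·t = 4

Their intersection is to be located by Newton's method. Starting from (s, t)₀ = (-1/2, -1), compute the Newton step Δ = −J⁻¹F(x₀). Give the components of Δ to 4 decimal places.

At (-1/2, -1): F = (-1.2500, -11.0000).
Jacobian J = [[-4·s·t + 2·s + 4·t, -2·s^2 + 4·s - 8·t], [-5·t + 3, -5·s + 3]].
At the point, J = [[-7.0000, 5.5000], [8.0000, 5.5000]] (det J = -82.5000).
Solving J·Δ = −F gives Δ = (0.6500, 1.0545).

(0.6500, 1.0545)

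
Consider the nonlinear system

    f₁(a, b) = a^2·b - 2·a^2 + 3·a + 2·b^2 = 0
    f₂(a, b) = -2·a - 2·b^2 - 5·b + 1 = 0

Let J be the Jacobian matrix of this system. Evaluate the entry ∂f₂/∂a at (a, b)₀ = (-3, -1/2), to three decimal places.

-2.000

∂f₂/∂a = -2.
At (-3, -1/2) this is -2.000.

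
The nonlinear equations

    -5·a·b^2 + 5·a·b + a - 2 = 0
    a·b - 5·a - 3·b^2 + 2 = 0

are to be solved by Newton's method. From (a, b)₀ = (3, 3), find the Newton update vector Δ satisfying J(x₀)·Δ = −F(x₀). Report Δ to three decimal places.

(3.474, -2.530)

At (3, 3): F = (-89.000, -31.000).
Jacobian J = [[-5·b^2 + 5·b + 1, -10·a·b + 5·a], [b - 5, a - 6·b]].
At the point, J = [[-29.000, -75.000], [-2.000, -15.000]] (det J = 285.000).
Solving J·Δ = −F gives Δ = (3.474, -2.530).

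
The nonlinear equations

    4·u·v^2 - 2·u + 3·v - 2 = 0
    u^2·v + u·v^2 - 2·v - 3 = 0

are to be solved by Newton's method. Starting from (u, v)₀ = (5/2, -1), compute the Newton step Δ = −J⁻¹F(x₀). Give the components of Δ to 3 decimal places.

(-1.162, -0.137)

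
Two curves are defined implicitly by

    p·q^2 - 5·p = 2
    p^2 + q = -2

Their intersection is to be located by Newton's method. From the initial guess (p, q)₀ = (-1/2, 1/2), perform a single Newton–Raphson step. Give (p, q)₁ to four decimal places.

At (-1/2, 1/2): F = (0.3750, 2.7500).
Jacobian J = [[q^2 - 5, 2·p·q], [2·p, 1]].
At the point, J = [[-4.7500, -0.5000], [-1.0000, 1.0000]] (det J = -5.2500).
Solving J·Δ = −F gives Δ = (0.3333, -2.4167).
Then the next iterate is (p, q)₁ = (-0.1667, -1.9167).

(-0.1667, -1.9167)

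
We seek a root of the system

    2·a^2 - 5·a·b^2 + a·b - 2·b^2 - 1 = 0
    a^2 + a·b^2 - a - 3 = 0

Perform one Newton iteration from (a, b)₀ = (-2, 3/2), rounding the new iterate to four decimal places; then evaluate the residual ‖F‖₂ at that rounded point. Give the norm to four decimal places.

6.4750

At (-2, 3/2): F = (22.0000, -1.5000).
Jacobian J = [[4·a - 5·b^2 + b, -10·a·b + a - 4·b], [2·a + b^2 - 1, 2·a·b]].
At the point, J = [[-17.7500, 22.0000], [-2.7500, -6.0000]] (det J = 167.0000).
Solving J·Δ = −F gives Δ = (0.5928, -0.5217).
Then the next iterate is (a, b)₁ = (-1.4072, 0.9783).
Re-evaluating at (-1.4072, 0.9783): F = (6.403569, -0.959378), so ‖F‖₂ = 6.4750.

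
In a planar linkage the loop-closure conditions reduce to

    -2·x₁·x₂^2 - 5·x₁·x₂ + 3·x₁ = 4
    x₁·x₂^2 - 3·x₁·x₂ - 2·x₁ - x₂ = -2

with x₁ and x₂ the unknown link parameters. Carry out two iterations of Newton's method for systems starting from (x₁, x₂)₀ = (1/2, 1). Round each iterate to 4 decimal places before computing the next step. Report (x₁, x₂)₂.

(0.9774, -0.0195)

At (1/2, 1): F = (-6.0000, -1.0000).
Jacobian J = [[-2·x₂^2 - 5·x₂ + 3, -4·x₁·x₂ - 5·x₁], [x₂^2 - 3·x₂ - 2, 2·x₁·x₂ - 3·x₁ - 1]].
At the point, J = [[-4.0000, -4.5000], [-4.0000, -1.5000]] (det J = -12.0000).
Solving J·Δ = −F gives Δ = (0.3750, -1.6667).
Then the next iterate is (x₁, x₂)₁ = (0.8750, -0.6667).
Round to (0.8750, -0.6667) and repeat: F = (0.763957, 3.055715), J = [[5.444522, -2.041550], [0.444589, -4.791725]].
Δ = (0.1024, 0.6472), so (x₁, x₂)₂ = (0.9774, -0.0195).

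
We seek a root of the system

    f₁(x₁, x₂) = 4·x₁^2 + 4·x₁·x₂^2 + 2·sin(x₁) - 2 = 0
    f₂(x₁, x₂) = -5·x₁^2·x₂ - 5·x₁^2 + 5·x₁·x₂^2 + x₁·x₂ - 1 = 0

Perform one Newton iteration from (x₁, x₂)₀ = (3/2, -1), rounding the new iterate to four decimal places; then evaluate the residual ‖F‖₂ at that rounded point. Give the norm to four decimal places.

3.0256

At (3/2, -1): F = (14.994990, 5.0000).
Jacobian J = [[8·x₁ + 4·x₂^2 + 2·cos(x₁), 8·x₁·x₂], [-10·x₁·x₂ - 10·x₁ + 5·x₂^2 + x₂, -5·x₁^2 + 10·x₁·x₂ + x₁]].
At the point, J = [[16.141474, -12.0000], [4.0000, -24.7500]] (det J = -351.501491).
Solving J·Δ = −F gives Δ = (-0.8851, 0.0590).
Then the next iterate is (x₁, x₂)₁ = (0.6149, -0.9410).
Re-evaluating at (0.6149, -0.9410): F = (2.844091, 1.032250), so ‖F‖₂ = 3.0256.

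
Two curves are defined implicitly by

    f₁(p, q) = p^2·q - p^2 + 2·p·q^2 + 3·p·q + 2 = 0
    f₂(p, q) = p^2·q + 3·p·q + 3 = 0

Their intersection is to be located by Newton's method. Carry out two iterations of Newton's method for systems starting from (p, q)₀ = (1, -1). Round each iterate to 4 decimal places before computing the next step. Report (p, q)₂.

At (1, -1): F = (-1.0000, -1.0000).
Jacobian J = [[2·p·q - 2·p + 2·q^2 + 3·q, p^2 + 4·p·q + 3·p], [2·p·q + 3·q, p^2 + 3·p]].
At the point, J = [[-5.0000, 0.0000], [-5.0000, 4.0000]] (det J = -20.0000).
Solving J·Δ = −F gives Δ = (-0.2000, 0.0000).
Then the next iterate is (p, q)₁ = (0.8000, -1.0000).
Round to (0.8000, -1.0000) and repeat: F = (-0.0800, -0.0400), J = [[-4.2000, -0.1600], [-4.6000, 3.0400]].
Δ = (-0.0185, -0.0148), so (p, q)₂ = (0.7815, -1.0148).

(0.7815, -1.0148)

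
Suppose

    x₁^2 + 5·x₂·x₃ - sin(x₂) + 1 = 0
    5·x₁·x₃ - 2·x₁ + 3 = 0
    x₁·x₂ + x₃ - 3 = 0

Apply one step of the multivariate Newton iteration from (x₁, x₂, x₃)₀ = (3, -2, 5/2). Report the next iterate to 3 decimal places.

At (3, -2, 5/2): F = (-14.09070, 34.500, -6.500).
Jacobian J = [[2·x₁, 5·x₃ - cos(x₂), 5·x₂], [5·x₃ - 2, 0, 5·x₁], [x₂, x₁, 1]].
At the point, J = [[6.000, 12.91615, -10.000], [10.500, 0.000, 15.000], [-2.000, 3.000, 1.000]] (det J = -1108.10395).
Solving J·Δ = −F gives Δ = (-1.900, 1.223, -0.970).
Then the next iterate is (x₁, x₂, x₃)₁ = (1.100, -0.777, 1.530).

(1.100, -0.777, 1.530)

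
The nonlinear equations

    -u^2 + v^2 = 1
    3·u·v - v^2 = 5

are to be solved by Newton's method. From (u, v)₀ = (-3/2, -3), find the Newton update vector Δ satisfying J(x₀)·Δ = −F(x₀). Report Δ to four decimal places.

(0.1136, 1.0152)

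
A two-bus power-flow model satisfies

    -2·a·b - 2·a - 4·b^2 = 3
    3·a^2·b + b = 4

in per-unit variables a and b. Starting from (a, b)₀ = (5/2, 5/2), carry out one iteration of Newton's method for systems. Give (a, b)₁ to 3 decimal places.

(2.205, 0.763)

At (5/2, 5/2): F = (-45.500, 45.375).
Jacobian J = [[-2·b - 2, -2·a - 8·b], [6·a·b, 3·a^2 + 1]].
At the point, J = [[-7.000, -25.000], [37.500, 19.750]] (det J = 799.250).
Solving J·Δ = −F gives Δ = (-0.295, -1.737).
Then the next iterate is (a, b)₁ = (2.205, 0.763).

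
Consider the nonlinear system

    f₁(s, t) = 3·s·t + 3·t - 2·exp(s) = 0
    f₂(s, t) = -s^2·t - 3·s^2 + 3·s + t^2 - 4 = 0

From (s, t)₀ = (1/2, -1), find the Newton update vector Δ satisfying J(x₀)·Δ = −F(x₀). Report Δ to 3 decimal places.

At (1/2, -1): F = (-7.79744, -2.000).
Jacobian J = [[3·t - 2·exp(s), 3·s + 3], [-2·s·t - 6·s + 3, -s^2 + 2·t]].
At the point, J = [[-6.29744, 4.500], [1.000, -2.250]] (det J = 9.66925).
Solving J·Δ = −F gives Δ = (-2.745, -2.109).

(-2.745, -2.109)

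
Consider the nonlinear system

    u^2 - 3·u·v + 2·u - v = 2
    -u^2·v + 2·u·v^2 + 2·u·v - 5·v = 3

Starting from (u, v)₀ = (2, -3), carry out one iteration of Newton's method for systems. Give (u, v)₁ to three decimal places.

(0.326, -2.730)

At (2, -3): F = (27.000, 48.000).
Jacobian J = [[2·u - 3·v + 2, -3·u - 1], [-2·u·v + 2·v^2 + 2·v, -u^2 + 4·u·v + 2·u - 5]].
At the point, J = [[15.000, -7.000], [24.000, -29.000]] (det J = -267.000).
Solving J·Δ = −F gives Δ = (-1.674, 0.270).
Then the next iterate is (u, v)₁ = (0.326, -2.730).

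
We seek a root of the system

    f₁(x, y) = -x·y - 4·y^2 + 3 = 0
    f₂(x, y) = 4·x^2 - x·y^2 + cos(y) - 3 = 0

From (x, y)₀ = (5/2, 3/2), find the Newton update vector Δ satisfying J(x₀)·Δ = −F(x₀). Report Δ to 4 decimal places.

(-1.1895, -0.5494)

At (5/2, 3/2): F = (-9.7500, 16.445737).
Jacobian J = [[-y, -x - 8·y], [8·x - y^2, -2·x·y - sin(y)]].
At the point, J = [[-1.5000, -14.5000], [17.7500, -8.497495]] (det J = 270.121242).
Solving J·Δ = −F gives Δ = (-1.1895, -0.5494).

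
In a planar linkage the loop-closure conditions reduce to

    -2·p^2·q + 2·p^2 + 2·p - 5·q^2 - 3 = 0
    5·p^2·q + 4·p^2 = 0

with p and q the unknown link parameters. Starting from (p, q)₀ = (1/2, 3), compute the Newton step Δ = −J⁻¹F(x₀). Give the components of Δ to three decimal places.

(-0.147, -1.564)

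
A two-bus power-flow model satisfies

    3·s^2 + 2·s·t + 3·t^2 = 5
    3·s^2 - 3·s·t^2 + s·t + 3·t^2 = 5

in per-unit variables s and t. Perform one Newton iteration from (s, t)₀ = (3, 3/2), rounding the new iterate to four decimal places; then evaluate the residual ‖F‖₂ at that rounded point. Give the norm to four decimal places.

8.6741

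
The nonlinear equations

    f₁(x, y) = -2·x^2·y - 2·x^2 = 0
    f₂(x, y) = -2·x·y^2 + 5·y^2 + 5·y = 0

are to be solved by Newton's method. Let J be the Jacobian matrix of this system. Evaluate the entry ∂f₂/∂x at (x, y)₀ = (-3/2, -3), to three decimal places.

-18.000

∂f₂/∂x = -2·y^2.
At (-3/2, -3) this is -18.000.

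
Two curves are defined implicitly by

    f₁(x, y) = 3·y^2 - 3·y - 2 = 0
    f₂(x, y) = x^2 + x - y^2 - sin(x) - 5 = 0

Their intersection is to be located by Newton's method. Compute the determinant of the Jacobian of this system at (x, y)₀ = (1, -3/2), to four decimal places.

J = [[0, 6·y - 3], [2·x - cos(x) + 1, -2·y]].
At the point, J = [[0.0000, -12.0000], [2.459698, 3.0000]].
det J = 29.5164.

29.5164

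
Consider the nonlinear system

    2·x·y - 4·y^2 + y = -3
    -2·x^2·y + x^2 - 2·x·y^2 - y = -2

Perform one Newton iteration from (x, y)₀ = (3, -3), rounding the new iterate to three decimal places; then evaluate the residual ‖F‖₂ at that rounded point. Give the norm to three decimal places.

At (3, -3): F = (-54.000, 14.000).
Jacobian J = [[2·y, 2·x - 8·y + 1], [-4·x·y + 2·x - 2·y^2, -2·x^2 - 4·x·y - 1]].
At the point, J = [[-6.000, 31.000], [24.000, 17.000]] (det J = -846.000).
Solving J·Δ = −F gives Δ = (-1.598, 1.433).
Then the next iterate is (x, y)₁ = (1.402, -1.567).
Re-evaluating at (1.402, -1.567): F = (-12.78282, 4.80762), so ‖F‖₂ = 13.657.

13.657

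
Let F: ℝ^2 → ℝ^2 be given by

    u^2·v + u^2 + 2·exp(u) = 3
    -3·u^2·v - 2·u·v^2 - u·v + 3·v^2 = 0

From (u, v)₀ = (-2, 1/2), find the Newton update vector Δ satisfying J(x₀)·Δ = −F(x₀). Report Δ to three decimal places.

At (-2, 1/2): F = (3.27067, -3.250).
Jacobian J = [[2·u·v + 2·u + 2·exp(u), u^2], [-6·u·v - 2·v^2 - v, -3·u^2 - 4·u·v - u + 6·v]].
At the point, J = [[-5.72933, 4.000], [5.000, -3.000]] (det J = -2.81201).
Solving J·Δ = −F gives Δ = (1.134, 0.806).

(1.134, 0.806)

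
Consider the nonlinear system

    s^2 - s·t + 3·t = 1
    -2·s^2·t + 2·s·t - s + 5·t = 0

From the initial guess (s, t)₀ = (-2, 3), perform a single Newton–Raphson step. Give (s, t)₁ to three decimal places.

At (-2, 3): F = (18.000, -19.000).
Jacobian J = [[2·s - t, -s + 3], [-4·s·t + 2·t - 1, -2·s^2 + 2·s + 5]].
At the point, J = [[-7.000, 5.000], [29.000, -7.000]] (det J = -96.000).
Solving J·Δ = −F gives Δ = (-0.323, -4.052).
Then the next iterate is (s, t)₁ = (-2.323, -1.052).

(-2.323, -1.052)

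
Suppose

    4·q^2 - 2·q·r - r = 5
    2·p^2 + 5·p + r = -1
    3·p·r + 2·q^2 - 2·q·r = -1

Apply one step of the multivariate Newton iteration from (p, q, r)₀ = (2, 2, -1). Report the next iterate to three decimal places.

At (2, 2, -1): F = (16.000, 18.000, 7.000).
Jacobian J = [[0, 8·q - 2·r, -2·q - 1], [4·p + 5, 0, 1], [3·r, 4·q - 2·r, 3·p - 2·q]].
At the point, J = [[0.000, 18.000, -5.000], [13.000, 0.000, 1.000], [-3.000, 10.000, 2.000]] (det J = -1172.000).
Solving J·Δ = −F gives Δ = (-1.350, -1.015, -0.452).
Then the next iterate is (p, q, r)₁ = (0.650, 0.985, -1.452).

(0.650, 0.985, -1.452)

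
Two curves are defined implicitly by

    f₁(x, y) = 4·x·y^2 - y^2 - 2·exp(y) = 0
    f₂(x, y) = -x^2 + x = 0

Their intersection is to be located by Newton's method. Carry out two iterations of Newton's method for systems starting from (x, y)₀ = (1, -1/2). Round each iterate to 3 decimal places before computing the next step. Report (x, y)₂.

At (1, -1/2): F = (-0.46306, 0.000).
Jacobian J = [[4·y^2, 8·x·y - 2·y - 2·exp(y)], [-2·x + 1, 0]].
At the point, J = [[1.000, -4.21306], [-1.000, 0.000]] (det J = -4.21306).
Solving J·Δ = −F gives Δ = (0.000, -0.110).
Then the next iterate is (x, y)₁ = (1.000, -0.610).
Round to (1.000, -0.610) and repeat: F = (0.02960, 0.000), J = [[1.48840, -4.74670], [-1.000, 0.000]].
Δ = (0.000, 0.006), so (x, y)₂ = (1.000, -0.604).

(1.000, -0.604)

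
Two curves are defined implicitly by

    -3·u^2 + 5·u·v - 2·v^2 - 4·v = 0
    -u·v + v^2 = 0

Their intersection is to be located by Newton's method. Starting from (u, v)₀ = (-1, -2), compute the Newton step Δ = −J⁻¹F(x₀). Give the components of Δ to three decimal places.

(1.357, 1.571)

At (-1, -2): F = (7.000, 2.000).
Jacobian J = [[-6·u + 5·v, 5·u - 4·v - 4], [-v, -u + 2·v]].
At the point, J = [[-4.000, -1.000], [2.000, -3.000]] (det J = 14.000).
Solving J·Δ = −F gives Δ = (1.357, 1.571).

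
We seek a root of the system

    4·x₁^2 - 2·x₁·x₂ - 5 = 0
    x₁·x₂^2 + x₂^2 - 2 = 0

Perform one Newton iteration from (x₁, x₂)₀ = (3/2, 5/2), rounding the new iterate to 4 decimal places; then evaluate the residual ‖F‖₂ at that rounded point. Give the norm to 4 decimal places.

At (3/2, 5/2): F = (-3.5000, 13.6250).
Jacobian J = [[8·x₁ - 2·x₂, -2·x₁], [x₂^2, 2·x₁·x₂ + 2·x₂]].
At the point, J = [[7.0000, -3.0000], [6.2500, 12.5000]] (det J = 106.2500).
Solving J·Δ = −F gives Δ = (0.0271, -1.1035).
Then the next iterate is (x₁, x₂)₁ = (1.5271, 1.3965).
Re-evaluating at (1.5271, 1.3965): F = (0.062947, 2.928381), so ‖F‖₂ = 2.9291.

2.9291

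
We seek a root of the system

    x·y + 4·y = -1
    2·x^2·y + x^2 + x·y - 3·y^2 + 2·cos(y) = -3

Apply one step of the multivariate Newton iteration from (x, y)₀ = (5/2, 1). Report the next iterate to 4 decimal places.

At (5/2, 1): F = (7.5000, 22.330605).
Jacobian J = [[y, x + 4], [4·x·y + 2·x + y, 2·x^2 + x - 6·y - 2·sin(y)]].
At the point, J = [[1.0000, 6.5000], [16.0000, 7.317058]] (det J = -96.682942).
Solving J·Δ = −F gives Δ = (-0.9337, -1.0102).
Then the next iterate is (x, y)₁ = (1.5663, -0.0102).

(1.5663, -0.0102)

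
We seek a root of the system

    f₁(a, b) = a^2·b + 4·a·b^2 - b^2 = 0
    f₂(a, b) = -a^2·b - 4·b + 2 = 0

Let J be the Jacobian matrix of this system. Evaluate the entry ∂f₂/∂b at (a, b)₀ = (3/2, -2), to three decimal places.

-6.250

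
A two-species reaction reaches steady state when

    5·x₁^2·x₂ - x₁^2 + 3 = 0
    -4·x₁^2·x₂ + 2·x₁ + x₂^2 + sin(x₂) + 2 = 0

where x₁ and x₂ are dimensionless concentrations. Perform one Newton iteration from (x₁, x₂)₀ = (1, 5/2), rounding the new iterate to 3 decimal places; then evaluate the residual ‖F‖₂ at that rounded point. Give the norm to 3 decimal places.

At (1, 5/2): F = (14.500, 0.84847).
Jacobian J = [[10·x₁·x₂ - 2·x₁, 5·x₁^2], [-8·x₁·x₂ + 2, -4·x₁^2 + 2·x₂ + cos(x₂)]].
At the point, J = [[23.000, 5.000], [-18.000, 0.19886]] (det J = 94.57370).
Solving J·Δ = −F gives Δ = (0.014, -2.966).
Then the next iterate is (x₁, x₂)₁ = (1.014, -0.466).
Re-evaluating at (1.014, -0.466): F = (-0.42389, 5.71240), so ‖F‖₂ = 5.728.

5.728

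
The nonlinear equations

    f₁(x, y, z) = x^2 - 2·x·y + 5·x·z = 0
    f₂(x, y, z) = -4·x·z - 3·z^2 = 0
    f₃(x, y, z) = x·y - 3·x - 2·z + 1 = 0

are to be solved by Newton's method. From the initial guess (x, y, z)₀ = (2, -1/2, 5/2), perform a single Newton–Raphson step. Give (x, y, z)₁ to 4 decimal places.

At (2, -1/2, 5/2): F = (31.0000, -38.7500, -11.0000).
Jacobian J = [[2·x - 2·y + 5·z, -2·x, 5·x], [-4·z, 0, -4·x - 6·z], [y - 3, x, -2]].
At the point, J = [[17.5000, -4.0000, 10.0000], [-10.0000, 0.0000, -23.0000], [-3.5000, 2.0000, -2.0000]] (det J = 363.0000).
Solving J·Δ = −F gives Δ = (0.1405, 4.0000, -1.7459).
Then the next iterate is (x, y, z)₁ = (2.1405, 3.5000, 0.7541).

(2.1405, 3.5000, 0.7541)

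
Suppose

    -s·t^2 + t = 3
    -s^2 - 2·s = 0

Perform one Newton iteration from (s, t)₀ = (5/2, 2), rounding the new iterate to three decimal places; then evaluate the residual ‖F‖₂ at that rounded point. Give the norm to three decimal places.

4.347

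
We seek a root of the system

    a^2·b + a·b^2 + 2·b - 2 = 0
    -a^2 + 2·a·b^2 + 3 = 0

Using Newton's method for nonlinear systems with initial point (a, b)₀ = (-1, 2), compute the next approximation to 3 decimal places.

(-0.400, 2.000)

At (-1, 2): F = (0.000, -6.000).
Jacobian J = [[2·a·b + b^2, a^2 + 2·a·b + 2], [-2·a + 2·b^2, 4·a·b]].
At the point, J = [[0.000, -1.000], [10.000, -8.000]] (det J = 10.000).
Solving J·Δ = −F gives Δ = (0.600, 0.000).
Then the next iterate is (a, b)₁ = (-0.400, 2.000).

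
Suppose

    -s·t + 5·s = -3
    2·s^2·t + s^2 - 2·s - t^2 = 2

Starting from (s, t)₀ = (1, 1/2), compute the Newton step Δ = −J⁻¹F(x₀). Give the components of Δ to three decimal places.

At (1, 1/2): F = (7.500, -2.250).
Jacobian J = [[-t + 5, -s], [4·s·t + 2·s - 2, 2·s^2 - 2·t]].
At the point, J = [[4.500, -1.000], [2.000, 1.000]] (det J = 6.500).
Solving J·Δ = −F gives Δ = (-0.808, 3.865).

(-0.808, 3.865)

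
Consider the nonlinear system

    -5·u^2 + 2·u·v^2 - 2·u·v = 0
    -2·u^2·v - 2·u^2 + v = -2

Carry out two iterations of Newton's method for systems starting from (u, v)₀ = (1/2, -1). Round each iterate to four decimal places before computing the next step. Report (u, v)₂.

(4.4626, -2.5431)

At (1/2, -1): F = (0.7500, 1.0000).
Jacobian J = [[-10·u + 2·v^2 - 2·v, 4·u·v - 2·u], [-4·u·v - 4·u, -2·u^2 + 1]].
At the point, J = [[-1.0000, -3.0000], [0.0000, 0.5000]] (det J = -0.5000).
Solving J·Δ = −F gives Δ = (6.7500, -2.0000).
Then the next iterate is (u, v)₁ = (7.2500, -3.0000).
Round to (7.2500, -3.0000) and repeat: F = (-88.8125, 209.2500), J = [[-48.5000, -101.5000], [58.0000, -104.1250]].
Δ = (-2.7874, 0.4569), so (u, v)₂ = (4.4626, -2.5431).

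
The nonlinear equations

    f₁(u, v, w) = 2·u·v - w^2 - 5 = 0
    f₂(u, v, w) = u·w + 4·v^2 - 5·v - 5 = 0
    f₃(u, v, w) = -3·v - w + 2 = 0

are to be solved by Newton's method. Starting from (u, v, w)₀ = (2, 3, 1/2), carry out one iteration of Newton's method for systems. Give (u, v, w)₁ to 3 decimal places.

(-0.299, 2.935, -6.804)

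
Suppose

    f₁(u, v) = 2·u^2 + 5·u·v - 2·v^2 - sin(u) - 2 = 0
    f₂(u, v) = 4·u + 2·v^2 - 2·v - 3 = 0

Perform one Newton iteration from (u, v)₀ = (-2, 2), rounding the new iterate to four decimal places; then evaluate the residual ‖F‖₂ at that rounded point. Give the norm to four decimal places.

At (-2, 2): F = (-21.090703, -7.0000).
Jacobian J = [[4·u + 5·v - cos(u), 5·u - 4·v], [4, 4·v - 2]].
At the point, J = [[2.416147, -18.0000], [4.0000, 6.0000]] (det J = 86.496881).
Solving J·Δ = −F gives Δ = (2.9197, -0.7798).
Then the next iterate is (u, v)₁ = (0.9197, 1.2202).
Re-evaluating at (0.9197, 1.2202): F = (1.529590, 1.216176), so ‖F‖₂ = 1.9542.

1.9542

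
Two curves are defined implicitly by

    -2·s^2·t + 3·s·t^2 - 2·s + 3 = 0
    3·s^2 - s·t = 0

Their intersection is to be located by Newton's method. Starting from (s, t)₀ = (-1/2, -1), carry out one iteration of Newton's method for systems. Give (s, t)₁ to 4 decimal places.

At (-1/2, -1): F = (3.0000, 0.2500).
Jacobian J = [[-4·s·t + 3·t^2 - 2, -2·s^2 + 6·s·t], [6·s - t, -s]].
At the point, J = [[-1.0000, 2.5000], [-2.0000, 0.5000]] (det J = 4.5000).
Solving J·Δ = −F gives Δ = (-0.1944, -1.2778).
Then the next iterate is (s, t)₁ = (-0.6944, -2.2778).

(-0.6944, -2.2778)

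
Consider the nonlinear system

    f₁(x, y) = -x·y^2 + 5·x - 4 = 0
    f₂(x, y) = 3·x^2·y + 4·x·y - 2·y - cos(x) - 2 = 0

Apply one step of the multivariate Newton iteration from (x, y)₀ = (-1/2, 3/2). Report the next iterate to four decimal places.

(2.2796, -0.0126)

At (-1/2, 3/2): F = (-5.3750, -7.752583).
Jacobian J = [[-y^2 + 5, -2·x·y], [6·x·y + 4·y + sin(x), 3·x^2 + 4·x - 2]].
At the point, J = [[2.7500, 1.5000], [1.020574, -3.2500]] (det J = -10.468362).
Solving J·Δ = −F gives Δ = (2.7796, -1.5126).
Then the next iterate is (x, y)₁ = (2.2796, -0.0126).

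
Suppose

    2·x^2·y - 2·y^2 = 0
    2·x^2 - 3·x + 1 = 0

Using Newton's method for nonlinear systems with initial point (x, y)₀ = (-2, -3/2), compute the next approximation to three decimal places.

(-0.636, -1.490)

At (-2, -3/2): F = (-16.500, 15.000).
Jacobian J = [[4·x·y, 2·x^2 - 4·y], [4·x - 3, 0]].
At the point, J = [[12.000, 14.000], [-11.000, 0.000]] (det J = 154.000).
Solving J·Δ = −F gives Δ = (1.364, 0.010).
Then the next iterate is (x, y)₁ = (-0.636, -1.490).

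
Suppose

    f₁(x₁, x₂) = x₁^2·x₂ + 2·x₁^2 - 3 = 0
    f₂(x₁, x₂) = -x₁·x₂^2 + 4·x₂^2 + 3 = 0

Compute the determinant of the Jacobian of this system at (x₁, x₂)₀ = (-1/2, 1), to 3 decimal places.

-26.750

J = [[2·x₁·x₂ + 4·x₁, x₁^2], [-x₂^2, -2·x₁·x₂ + 8·x₂]].
At the point, J = [[-3.000, 0.250], [-1.000, 9.000]].
det J = -26.750.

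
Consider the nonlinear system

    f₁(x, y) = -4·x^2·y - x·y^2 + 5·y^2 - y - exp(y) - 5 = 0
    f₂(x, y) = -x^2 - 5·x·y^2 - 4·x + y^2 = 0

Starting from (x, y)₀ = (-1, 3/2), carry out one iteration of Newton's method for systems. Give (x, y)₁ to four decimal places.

(-0.2953, 1.1021)

At (-1, 3/2): F = (-3.481689, 16.5000).
Jacobian J = [[-8·x·y - y^2, -4·x^2 - 2·x·y + 10·y - exp(y) - 1], [-2·x - 5·y^2 - 4, -10·x·y + 2·y]].
At the point, J = [[9.7500, 8.518311], [-13.2500, 18.0000]] (det J = 288.367620).
Solving J·Δ = −F gives Δ = (0.7047, -0.3979).
Then the next iterate is (x, y)₁ = (-0.2953, 1.1021).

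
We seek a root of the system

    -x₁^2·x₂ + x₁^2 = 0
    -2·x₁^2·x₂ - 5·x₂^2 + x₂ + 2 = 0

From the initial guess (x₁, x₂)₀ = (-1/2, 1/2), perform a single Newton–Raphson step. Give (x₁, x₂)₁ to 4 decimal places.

(-0.3750, 0.7500)

At (-1/2, 1/2): F = (0.1250, 1.0000).
Jacobian J = [[-2·x₁·x₂ + 2·x₁, -x₁^2], [-4·x₁·x₂, -2·x₁^2 - 10·x₂ + 1]].
At the point, J = [[-0.5000, -0.2500], [1.0000, -4.5000]] (det J = 2.5000).
Solving J·Δ = −F gives Δ = (0.1250, 0.2500).
Then the next iterate is (x₁, x₂)₁ = (-0.3750, 0.7500).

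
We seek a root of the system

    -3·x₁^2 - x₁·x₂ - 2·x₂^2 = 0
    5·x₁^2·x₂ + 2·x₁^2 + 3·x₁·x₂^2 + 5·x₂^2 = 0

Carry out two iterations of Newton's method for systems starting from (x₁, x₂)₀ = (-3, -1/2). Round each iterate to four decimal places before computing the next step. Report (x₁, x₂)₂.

(-0.5760, -0.6192)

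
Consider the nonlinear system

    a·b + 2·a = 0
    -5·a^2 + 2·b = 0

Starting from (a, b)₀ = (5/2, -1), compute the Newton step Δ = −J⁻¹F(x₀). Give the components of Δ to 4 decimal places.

(-1.3663, -0.4535)

At (5/2, -1): F = (2.5000, -33.2500).
Jacobian J = [[b + 2, a], [-10·a, 2]].
At the point, J = [[1.0000, 2.5000], [-25.0000, 2.0000]] (det J = 64.5000).
Solving J·Δ = −F gives Δ = (-1.3663, -0.4535).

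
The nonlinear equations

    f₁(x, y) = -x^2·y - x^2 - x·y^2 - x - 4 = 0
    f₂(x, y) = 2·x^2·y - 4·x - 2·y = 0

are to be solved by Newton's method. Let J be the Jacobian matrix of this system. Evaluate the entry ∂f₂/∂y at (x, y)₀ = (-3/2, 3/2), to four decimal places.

2.5000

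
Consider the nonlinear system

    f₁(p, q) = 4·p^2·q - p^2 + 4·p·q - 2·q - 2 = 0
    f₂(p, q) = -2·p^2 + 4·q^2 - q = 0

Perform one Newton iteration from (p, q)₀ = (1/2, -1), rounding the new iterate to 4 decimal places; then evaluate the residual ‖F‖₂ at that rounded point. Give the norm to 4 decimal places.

At (1/2, -1): F = (-3.2500, 4.5000).
Jacobian J = [[8·p·q - 2·p + 4·q, 4·p^2 + 4·p - 2], [-4·p, 8·q - 1]].
At the point, J = [[-9.0000, 1.0000], [-2.0000, -9.0000]] (det J = 83.0000).
Solving J·Δ = −F gives Δ = (-0.2982, 0.5663).
Then the next iterate is (p, q)₁ = (0.2018, -0.4337).
Re-evaluating at (0.2018, -0.4337): F = (-1.594053, 1.104636), so ‖F‖₂ = 1.9394.

1.9394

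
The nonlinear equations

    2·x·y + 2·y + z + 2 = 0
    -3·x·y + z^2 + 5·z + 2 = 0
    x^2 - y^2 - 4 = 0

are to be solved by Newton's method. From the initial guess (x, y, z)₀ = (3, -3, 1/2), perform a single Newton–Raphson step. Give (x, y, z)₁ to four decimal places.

(1.7966, -1.1299, -0.1814)

At (3, -3, 1/2): F = (-21.5000, 31.7500, -4.0000).
Jacobian J = [[2·y, 2·x + 2, 1], [-3·y, -3·x, 2·z + 5], [2·x, -2·y, 0]].
At the point, J = [[-6.0000, 8.0000, 1.0000], [9.0000, -9.0000, 6.0000], [6.0000, 6.0000, 0.0000]] (det J = 612.0000).
Solving J·Δ = −F gives Δ = (-1.2034, 1.8701, -0.6814).
Then the next iterate is (x, y, z)₁ = (1.7966, -1.1299, -0.1814).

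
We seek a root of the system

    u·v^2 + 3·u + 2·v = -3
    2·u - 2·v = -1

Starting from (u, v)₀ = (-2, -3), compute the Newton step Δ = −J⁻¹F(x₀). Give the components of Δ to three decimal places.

(0.231, 1.731)

At (-2, -3): F = (-27.000, 3.000).
Jacobian J = [[v^2 + 3, 2·u·v + 2], [2, -2]].
At the point, J = [[12.000, 14.000], [2.000, -2.000]] (det J = -52.000).
Solving J·Δ = −F gives Δ = (0.231, 1.731).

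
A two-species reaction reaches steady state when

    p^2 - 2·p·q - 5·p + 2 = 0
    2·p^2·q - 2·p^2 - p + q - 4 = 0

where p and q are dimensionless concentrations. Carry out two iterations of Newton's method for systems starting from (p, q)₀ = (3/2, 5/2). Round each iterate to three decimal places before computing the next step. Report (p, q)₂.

At (3/2, 5/2): F = (-10.750, 3.750).
Jacobian J = [[2·p - 2·q - 5, -2·p], [4·p·q - 4·p - 1, 2·p^2 + 1]].
At the point, J = [[-7.000, -3.000], [8.000, 5.500]] (det J = -14.500).
Solving J·Δ = −F gives Δ = (-3.302, 4.121).
Then the next iterate is (p, q)₁ = (-1.802, 6.621).
Round to (-1.802, 6.621) and repeat: F = (38.11929, 40.92807), J = [[-21.846, 3.604], [-41.51617, 7.49441]].
Δ = (9.801, 48.831), so (p, q)₂ = (7.999, 55.452).

(7.999, 55.452)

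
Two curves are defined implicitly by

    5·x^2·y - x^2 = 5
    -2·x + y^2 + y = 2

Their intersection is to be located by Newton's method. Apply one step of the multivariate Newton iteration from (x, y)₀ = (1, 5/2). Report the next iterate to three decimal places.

(0.897, 1.674)

At (1, 5/2): F = (6.500, 4.750).
Jacobian J = [[10·x·y - 2·x, 5·x^2], [-2, 2·y + 1]].
At the point, J = [[23.000, 5.000], [-2.000, 6.000]] (det J = 148.000).
Solving J·Δ = −F gives Δ = (-0.103, -0.826).
Then the next iterate is (x, y)₁ = (0.897, 1.674).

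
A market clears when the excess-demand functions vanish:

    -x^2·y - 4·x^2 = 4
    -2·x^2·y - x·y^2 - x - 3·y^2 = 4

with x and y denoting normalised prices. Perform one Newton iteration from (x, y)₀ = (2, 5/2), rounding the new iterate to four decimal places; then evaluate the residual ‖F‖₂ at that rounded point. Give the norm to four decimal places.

At (2, 5/2): F = (-30.0000, -57.2500).
Jacobian J = [[-2·x·y - 8·x, -x^2], [-4·x·y - y^2 - 1, -2·x^2 - 2·x·y - 6·y]].
At the point, J = [[-26.0000, -4.0000], [-27.2500, -33.0000]] (det J = 749.0000).
Solving J·Δ = −F gives Δ = (-1.0160, -0.8959).
Then the next iterate is (x, y)₁ = (0.9840, 1.6041).
Re-evaluating at (0.9840, 1.6041): F = (-9.426203, -18.341736), so ‖F‖₂ = 20.6221.

20.6221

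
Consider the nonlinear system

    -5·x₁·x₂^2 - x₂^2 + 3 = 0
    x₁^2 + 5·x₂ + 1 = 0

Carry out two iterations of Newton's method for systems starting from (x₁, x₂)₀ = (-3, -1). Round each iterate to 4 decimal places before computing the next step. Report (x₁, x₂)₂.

At (-3, -1): F = (17.0000, 5.0000).
Jacobian J = [[-5·x₂^2, -10·x₁·x₂ - 2·x₂], [2·x₁, 5]].
At the point, J = [[-5.0000, -28.0000], [-6.0000, 5.0000]] (det J = -193.0000).
Solving J·Δ = −F gives Δ = (1.1658, 0.3990).
Then the next iterate is (x₁, x₂)₁ = (-1.8342, -0.6010).
Round to (-1.8342, -0.6010) and repeat: F = (5.951373, 1.359290), J = [[-1.806005, -9.821542], [-3.6684, 5.0000]].
Δ = (0.9567, 0.4300), so (x₁, x₂)₂ = (-0.8775, -0.1710).

(-0.8775, -0.1710)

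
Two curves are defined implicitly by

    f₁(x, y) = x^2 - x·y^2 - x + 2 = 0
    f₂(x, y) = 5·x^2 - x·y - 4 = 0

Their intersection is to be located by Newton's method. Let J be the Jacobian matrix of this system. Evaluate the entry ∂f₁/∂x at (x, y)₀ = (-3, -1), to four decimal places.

-8.0000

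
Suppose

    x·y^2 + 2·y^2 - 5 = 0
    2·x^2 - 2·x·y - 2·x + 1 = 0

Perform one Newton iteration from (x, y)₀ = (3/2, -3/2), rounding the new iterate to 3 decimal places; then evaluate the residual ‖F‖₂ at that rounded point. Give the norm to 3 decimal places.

At (3/2, -3/2): F = (2.875, 7.000).
Jacobian J = [[y^2, 2·x·y + 4·y], [4·x - 2·y - 2, -2·x]].
At the point, J = [[2.250, -10.500], [7.000, -3.000]] (det J = 66.750).
Solving J·Δ = −F gives Δ = (-0.972, 0.066).
Then the next iterate is (x, y)₁ = (0.528, -1.434).
Re-evaluating at (0.528, -1.434): F = (0.19847, 2.01587), so ‖F‖₂ = 2.026.

2.026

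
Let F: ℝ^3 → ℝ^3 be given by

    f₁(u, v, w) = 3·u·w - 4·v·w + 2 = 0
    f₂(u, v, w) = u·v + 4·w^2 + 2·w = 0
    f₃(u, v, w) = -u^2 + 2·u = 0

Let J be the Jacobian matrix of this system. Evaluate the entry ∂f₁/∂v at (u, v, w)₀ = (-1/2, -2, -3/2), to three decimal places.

∂f₁/∂v = -4·w.
At (-1/2, -2, -3/2) this is 6.000.

6.000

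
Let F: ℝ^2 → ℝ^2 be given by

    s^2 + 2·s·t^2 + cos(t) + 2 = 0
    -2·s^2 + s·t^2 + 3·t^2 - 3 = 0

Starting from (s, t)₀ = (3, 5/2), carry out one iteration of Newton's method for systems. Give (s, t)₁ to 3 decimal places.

At (3, 5/2): F = (47.69886, 16.500).
Jacobian J = [[2·s + 2·t^2, 4·s·t - sin(t)], [-4·s + t^2, 2·s·t + 6·t]].
At the point, J = [[18.500, 29.40153], [-5.750, 30.000]] (det J = 724.05879).
Solving J·Δ = −F gives Δ = (-1.306, -0.800).
Then the next iterate is (s, t)₁ = (1.694, 1.700).

(1.694, 1.700)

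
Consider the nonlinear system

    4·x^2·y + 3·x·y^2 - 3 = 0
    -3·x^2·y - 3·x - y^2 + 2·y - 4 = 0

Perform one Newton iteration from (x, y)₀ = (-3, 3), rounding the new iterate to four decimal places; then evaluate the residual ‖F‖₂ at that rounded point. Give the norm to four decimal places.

24.1002

At (-3, 3): F = (24.0000, -79.0000).
Jacobian J = [[8·x·y + 3·y^2, 4·x^2 + 6·x·y], [-6·x·y - 3, -3·x^2 - 2·y + 2]].
At the point, J = [[-45.0000, -18.0000], [51.0000, -31.0000]] (det J = 2313.0000).
Solving J·Δ = −F gives Δ = (0.9364, -1.0078).
Then the next iterate is (x, y)₁ = (-2.0636, 1.9922).
Re-evaluating at (-2.0636, 1.9922): F = (6.364273, -23.244683), so ‖F‖₂ = 24.1002.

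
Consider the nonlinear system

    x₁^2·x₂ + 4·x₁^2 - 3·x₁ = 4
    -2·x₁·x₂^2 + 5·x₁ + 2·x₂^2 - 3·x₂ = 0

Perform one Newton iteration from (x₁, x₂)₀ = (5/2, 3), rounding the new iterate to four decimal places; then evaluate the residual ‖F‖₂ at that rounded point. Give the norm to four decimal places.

10.0575

At (5/2, 3): F = (32.2500, -23.5000).
Jacobian J = [[2·x₁·x₂ + 8·x₁ - 3, x₁^2], [-2·x₂^2 + 5, -4·x₁·x₂ + 4·x₂ - 3]].
At the point, J = [[32.0000, 6.2500], [-13.0000, -21.0000]] (det J = -590.7500).
Solving J·Δ = −F gives Δ = (-0.8978, -0.5633).
Then the next iterate is (x₁, x₂)₁ = (1.6022, 2.4367).
Re-evaluating at (1.6022, 2.4367): F = (7.716698, -6.450233), so ‖F‖₂ = 10.0575.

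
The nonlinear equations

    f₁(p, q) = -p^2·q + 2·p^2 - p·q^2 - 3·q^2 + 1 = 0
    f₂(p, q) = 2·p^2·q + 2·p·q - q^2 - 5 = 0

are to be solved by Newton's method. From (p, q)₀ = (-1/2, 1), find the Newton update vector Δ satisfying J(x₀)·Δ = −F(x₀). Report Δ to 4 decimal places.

At (-1/2, 1): F = (-1.2500, -6.5000).
Jacobian J = [[-2·p·q + 4·p - q^2, -p^2 - 2·p·q - 6·q], [4·p·q + 2·q, 2·p^2 + 2·p - 2·q]].
At the point, J = [[-2.0000, -5.2500], [0.0000, -2.5000]] (det J = 5.0000).
Solving J·Δ = −F gives Δ = (6.2000, -2.6000).

(6.2000, -2.6000)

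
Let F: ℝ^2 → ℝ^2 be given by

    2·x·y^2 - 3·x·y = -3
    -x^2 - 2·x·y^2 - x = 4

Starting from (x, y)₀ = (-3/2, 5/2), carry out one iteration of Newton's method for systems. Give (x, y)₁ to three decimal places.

(0.755, 3.145)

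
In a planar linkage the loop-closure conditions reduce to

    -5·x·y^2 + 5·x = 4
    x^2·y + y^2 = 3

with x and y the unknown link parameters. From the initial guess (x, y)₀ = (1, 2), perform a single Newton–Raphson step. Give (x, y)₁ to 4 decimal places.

(8.0000, -4.2000)

At (1, 2): F = (-19.0000, 3.0000).
Jacobian J = [[-5·y^2 + 5, -10·x·y], [2·x·y, x^2 + 2·y]].
At the point, J = [[-15.0000, -20.0000], [4.0000, 5.0000]] (det J = 5.0000).
Solving J·Δ = −F gives Δ = (7.0000, -6.2000).
Then the next iterate is (x, y)₁ = (8.0000, -4.2000).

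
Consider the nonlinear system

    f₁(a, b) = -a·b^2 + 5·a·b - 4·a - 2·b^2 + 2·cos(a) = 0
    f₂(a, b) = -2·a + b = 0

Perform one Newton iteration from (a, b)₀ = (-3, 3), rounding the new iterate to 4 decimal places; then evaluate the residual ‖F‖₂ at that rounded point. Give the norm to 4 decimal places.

0.2478

At (-3, 3): F = (-25.979985, 9.0000).
Jacobian J = [[-b^2 + 5·b - 2·sin(a) - 4, -2·a·b + 5·a - 4·b], [-2, 1]].
At the point, J = [[2.282240, -9.0000], [-2.0000, 1.0000]] (det J = -15.717760).
Solving J·Δ = −F gives Δ = (3.5005, -1.9990).
Then the next iterate is (a, b)₁ = (0.5005, 1.0010).
Re-evaluating at (0.5005, 1.0010): F = (-0.247816, 0.0000), so ‖F‖₂ = 0.2478.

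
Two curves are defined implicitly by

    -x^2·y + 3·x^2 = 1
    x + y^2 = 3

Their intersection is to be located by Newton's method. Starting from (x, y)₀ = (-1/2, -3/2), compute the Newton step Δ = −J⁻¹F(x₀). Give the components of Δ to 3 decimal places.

(0.050, -0.400)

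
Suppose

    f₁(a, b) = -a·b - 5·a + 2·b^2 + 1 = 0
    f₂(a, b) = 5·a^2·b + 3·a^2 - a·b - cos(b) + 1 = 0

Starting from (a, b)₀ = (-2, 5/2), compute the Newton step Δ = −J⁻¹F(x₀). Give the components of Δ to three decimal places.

(0.300, -2.187)

At (-2, 5/2): F = (28.500, 68.80114).
Jacobian J = [[-b - 5, -a + 4·b], [10·a·b + 6·a - b, 5·a^2 - a + sin(b)]].
At the point, J = [[-7.500, 12.000], [-64.500, 22.59847]] (det J = 604.51146).
Solving J·Δ = −F gives Δ = (0.300, -2.187).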